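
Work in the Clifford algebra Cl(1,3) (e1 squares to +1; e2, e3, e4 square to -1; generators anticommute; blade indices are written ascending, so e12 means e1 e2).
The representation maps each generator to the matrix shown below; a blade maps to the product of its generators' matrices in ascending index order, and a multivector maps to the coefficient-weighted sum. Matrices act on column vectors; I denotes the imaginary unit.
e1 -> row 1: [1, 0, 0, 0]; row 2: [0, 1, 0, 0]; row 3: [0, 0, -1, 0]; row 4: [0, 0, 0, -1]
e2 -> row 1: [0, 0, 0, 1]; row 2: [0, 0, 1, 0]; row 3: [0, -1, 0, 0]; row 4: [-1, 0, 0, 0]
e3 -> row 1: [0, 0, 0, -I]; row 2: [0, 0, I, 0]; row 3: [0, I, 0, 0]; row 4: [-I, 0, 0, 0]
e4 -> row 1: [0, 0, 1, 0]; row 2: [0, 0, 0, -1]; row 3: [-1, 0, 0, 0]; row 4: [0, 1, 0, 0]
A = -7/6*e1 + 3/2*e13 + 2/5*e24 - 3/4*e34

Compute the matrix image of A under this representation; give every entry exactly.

Bivector images (products of the table entries): rho(e13) = rho(e1)rho(e3) = row 1: [0, 0, 0, -I]; row 2: [0, 0, I, 0]; row 3: [0, -I, 0, 0]; row 4: [I, 0, 0, 0]; rho(e24) = rho(e2)rho(e4) = row 1: [0, 1, 0, 0]; row 2: [-1, 0, 0, 0]; row 3: [0, 0, 0, 1]; row 4: [0, 0, -1, 0]; rho(e34) = rho(e3)rho(e4) = row 1: [0, -I, 0, 0]; row 2: [-I, 0, 0, 0]; row 3: [0, 0, 0, -I]; row 4: [0, 0, -I, 0].
M = (-7/6)*rho(e1) + (3/2)*rho(e13) + (2/5)*rho(e24) + (-3/4)*rho(e34), summed entrywise:
Answer: row 1: [-7/6, 2/5 + 3*I/4, 0, -3*I/2]; row 2: [-2/5 + 3*I/4, -7/6, 3*I/2, 0]; row 3: [0, -3*I/2, 7/6, 2/5 + 3*I/4]; row 4: [3*I/2, 0, -2/5 + 3*I/4, 7/6]


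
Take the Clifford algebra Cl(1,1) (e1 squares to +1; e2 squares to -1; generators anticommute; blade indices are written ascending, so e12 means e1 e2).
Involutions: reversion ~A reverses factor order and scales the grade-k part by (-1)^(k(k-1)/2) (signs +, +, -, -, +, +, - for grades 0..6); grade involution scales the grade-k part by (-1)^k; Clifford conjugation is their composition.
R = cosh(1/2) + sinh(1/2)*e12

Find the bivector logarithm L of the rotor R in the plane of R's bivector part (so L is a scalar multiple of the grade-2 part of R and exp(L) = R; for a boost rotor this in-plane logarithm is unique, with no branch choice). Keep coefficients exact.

The scalar part of R is cosh(1/2), which determines |rapidity| via cosh; the sign lives in the bivector part, and pairing them (bivector part over sinh of the rapidity = the plane) gives the unique in-plane L = rapidity * plane.
Concretely: cosh(rapidity) = cosh(1/2) gives rapidity = ±1/2, and since rapidity/sinh(rapidity) is even the sign is immaterial: L = (rapidity/sinh(rapidity)) * <R>_2 = (1/(2*sinh(1/2))) * <R>_2.
Answer: 1/2*e12


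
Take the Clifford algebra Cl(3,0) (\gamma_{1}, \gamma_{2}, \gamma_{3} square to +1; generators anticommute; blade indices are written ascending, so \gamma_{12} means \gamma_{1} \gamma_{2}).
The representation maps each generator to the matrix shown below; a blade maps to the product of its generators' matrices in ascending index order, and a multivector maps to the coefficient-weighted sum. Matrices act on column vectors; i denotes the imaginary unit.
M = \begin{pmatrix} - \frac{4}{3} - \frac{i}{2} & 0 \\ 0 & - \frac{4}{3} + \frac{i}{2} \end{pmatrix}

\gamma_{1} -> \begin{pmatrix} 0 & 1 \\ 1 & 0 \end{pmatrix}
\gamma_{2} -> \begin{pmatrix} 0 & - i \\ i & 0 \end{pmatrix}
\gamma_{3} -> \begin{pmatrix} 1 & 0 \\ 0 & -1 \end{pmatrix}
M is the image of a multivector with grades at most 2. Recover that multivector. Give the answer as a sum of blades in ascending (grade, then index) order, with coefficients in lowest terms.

Method: 1, rho(\gamma_{1}), rho(\gamma_{2}), rho(\gamma_{3}) form a trace-orthogonal basis of the 2x2 complex matrices (tr(X Y) = 2 if X = Y, else 0), so M = m0*1 + m1*rho(\gamma_{1}) + m2*rho(\gamma_{2}) + m3*rho(\gamma_{3}) with m0 = tr(M)/2 = - \frac{4}{3}, m1 = tr(M rho(\gamma_{1}))/2 = 0, m2 = tr(M rho(\gamma_{2}))/2 = 0, m3 = tr(M rho(\gamma_{3}))/2 = - \frac{i}{2}.
Multiplying table entries, the bivector images are rho(\gamma_{12}) = i*rho(\gamma_{3}), rho(\gamma_{13}) = -i*rho(\gamma_{2}), rho(\gamma_{23}) = i*rho(\gamma_{1}); with real blade coefficients the real parts of m0..m3 are the coefficients of 1, \gamma_{1}, \gamma_{2}, \gamma_{3} and the imaginary parts give the bivectors (\gamma_{23}: Im m1, \gamma_{13}: -Im m2, \gamma_{12}: Im m3).
Answer: -\frac{4}{3} - \frac{1}{2} \gamma_{12}


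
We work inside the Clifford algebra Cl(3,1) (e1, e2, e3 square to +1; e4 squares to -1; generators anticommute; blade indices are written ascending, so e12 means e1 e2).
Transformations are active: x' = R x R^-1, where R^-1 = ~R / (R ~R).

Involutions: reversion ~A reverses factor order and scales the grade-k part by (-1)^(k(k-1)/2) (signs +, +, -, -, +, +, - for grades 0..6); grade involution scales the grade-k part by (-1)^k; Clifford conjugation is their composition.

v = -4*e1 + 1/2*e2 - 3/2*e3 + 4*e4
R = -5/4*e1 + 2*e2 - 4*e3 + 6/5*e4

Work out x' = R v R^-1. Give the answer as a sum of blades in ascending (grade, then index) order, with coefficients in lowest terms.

~R = -5/4*e1 + 2*e2 - 4*e3 + 6/5*e4, and R ~R = 8049/400, so R^-1 = ~R / (8049/400).
R v = 36/5 + 59/8*e12 - 113/8*e13 - 1/5*e14 - e23 + 37/5*e24 - 71/5*e34
Answer: 8332/2683*e1 + 4997/5366*e2 - 7311/5366*e3 - 8428/2683*e4


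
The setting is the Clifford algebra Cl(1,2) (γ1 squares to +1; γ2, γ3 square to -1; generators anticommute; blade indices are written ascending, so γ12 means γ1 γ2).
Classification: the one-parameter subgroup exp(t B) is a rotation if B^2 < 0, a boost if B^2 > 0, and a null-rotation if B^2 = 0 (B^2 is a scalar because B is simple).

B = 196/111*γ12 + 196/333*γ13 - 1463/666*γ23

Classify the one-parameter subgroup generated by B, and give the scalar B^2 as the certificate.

B^2 term by term: the squares give (196/111)^2*(γ12)^2 + (196/333)^2*(γ13)^2 + (-1463/666)^2*(γ23)^2 = 38416/12321*(+1) + 38416/110889*(+1) + 2140369/443556*(-1) = -49/36 (each basis 2-blade squares to minus the product of its generators' squares); cross terms between blades sharing an index anticommute and cancel. So B^2 = -49/36.
Answer: rotation, certificate B^2 = -49/36. Because -49/36 is invariant under every versor sandwich, the classification follows from its sign alone.


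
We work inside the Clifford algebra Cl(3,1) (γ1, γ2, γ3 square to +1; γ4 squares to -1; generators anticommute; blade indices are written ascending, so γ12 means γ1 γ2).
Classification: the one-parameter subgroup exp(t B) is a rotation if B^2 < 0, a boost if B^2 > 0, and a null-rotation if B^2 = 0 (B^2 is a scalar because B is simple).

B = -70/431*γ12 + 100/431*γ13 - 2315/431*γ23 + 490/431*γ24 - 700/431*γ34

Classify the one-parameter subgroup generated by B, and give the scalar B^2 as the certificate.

B^2 term by term: the squares give (-70/431)^2*(γ12)^2 + (100/431)^2*(γ13)^2 + (-2315/431)^2*(γ23)^2 + (490/431)^2*(γ24)^2 + (-700/431)^2*(γ34)^2 = 4900/185761*(-1) + 10000/185761*(-1) + 5359225/185761*(-1) + 240100/185761*(+1) + 490000/185761*(+1) = -25 (each basis 2-blade squares to minus the product of its generators' squares); cross terms between blades sharing an index anticommute and cancel; the commuting (index-disjoint) pairs give grade-4 terms 2*c*c'*(blade product), which cancel blade by blade — γ1234: 98000/185761 - 98000/185761 = 0 — confirming B is simple. So B^2 = -25.
Answer: rotation, certificate B^2 = -25. The class reads off the invariant scalar -25 directly.


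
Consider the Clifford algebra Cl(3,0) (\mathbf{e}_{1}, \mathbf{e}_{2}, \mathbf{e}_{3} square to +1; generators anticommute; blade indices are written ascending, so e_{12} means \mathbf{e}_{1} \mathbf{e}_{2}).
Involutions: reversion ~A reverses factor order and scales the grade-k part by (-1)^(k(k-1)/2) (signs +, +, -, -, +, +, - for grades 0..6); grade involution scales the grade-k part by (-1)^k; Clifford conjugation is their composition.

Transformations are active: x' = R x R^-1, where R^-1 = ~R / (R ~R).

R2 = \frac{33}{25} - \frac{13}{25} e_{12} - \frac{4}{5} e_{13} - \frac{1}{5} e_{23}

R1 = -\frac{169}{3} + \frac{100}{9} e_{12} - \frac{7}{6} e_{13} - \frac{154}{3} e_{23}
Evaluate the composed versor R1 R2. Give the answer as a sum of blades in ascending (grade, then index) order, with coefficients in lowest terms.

Distribute over the terms of R1 (each basis-blade product reordered to ascending indices, repeated generators contracted through their squares):
(-\frac{169}{3}) R2 = -\frac{1859}{25} + \frac{2197}{75} e_{12} + \frac{676}{15} e_{13} + \frac{169}{15} e_{23}
(\frac{100}{9} e_{12}) R2 = \frac{52}{9} + \frac{44}{3} e_{12} - \frac{20}{9} e_{13} + \frac{80}{9} e_{23}
(-\frac{7}{6} e_{13}) R2 = -\frac{14}{15} - \frac{7}{30} e_{12} - \frac{77}{50} e_{13} + \frac{91}{150} e_{23}
(-\frac{154}{3} e_{23}) R2 = -\frac{154}{15} + \frac{616}{15} e_{12} - \frac{2002}{75} e_{13} - \frac{1694}{25} e_{23}
Summing the partial products and collecting blades:
Answer: -\frac{17951}{225} + \frac{12719}{150} e_{12} + \frac{263}{18} e_{13} - \frac{21149}{450} e_{23}


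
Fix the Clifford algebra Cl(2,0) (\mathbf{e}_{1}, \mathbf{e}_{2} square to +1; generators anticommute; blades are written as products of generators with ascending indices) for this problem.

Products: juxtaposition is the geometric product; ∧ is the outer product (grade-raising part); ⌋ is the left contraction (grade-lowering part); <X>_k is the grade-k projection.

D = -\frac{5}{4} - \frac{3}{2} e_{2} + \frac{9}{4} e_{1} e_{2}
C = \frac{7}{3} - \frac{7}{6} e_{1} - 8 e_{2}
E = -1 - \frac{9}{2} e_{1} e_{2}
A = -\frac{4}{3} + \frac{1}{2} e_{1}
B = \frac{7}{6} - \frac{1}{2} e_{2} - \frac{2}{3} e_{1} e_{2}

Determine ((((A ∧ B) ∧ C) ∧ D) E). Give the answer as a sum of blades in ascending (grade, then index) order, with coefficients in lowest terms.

step 1: -\frac{14}{9} + \frac{7}{12} e_{1} + \frac{2}{3} e_{2} + \frac{23}{36} e_{1} e_{2}
step 2: -\frac{98}{27} + \frac{343}{108} e_{1} + 14 e_{2} - \frac{259}{108} e_{1} e_{2}
step 3: \frac{245}{54} - \frac{1715}{432} e_{1} - \frac{217}{18} e_{2} - \frac{4291}{432} e_{1} e_{2}
step 4: -\frac{42539}{864} - \frac{21721}{432} e_{1} + \frac{8617}{288} e_{2} - \frac{4529}{432} e_{1} e_{2}
Answer: -\frac{42539}{864} - \frac{21721}{432} e_{1} + \frac{8617}{288} e_{2} - \frac{4529}{432} e_{1} e_{2}


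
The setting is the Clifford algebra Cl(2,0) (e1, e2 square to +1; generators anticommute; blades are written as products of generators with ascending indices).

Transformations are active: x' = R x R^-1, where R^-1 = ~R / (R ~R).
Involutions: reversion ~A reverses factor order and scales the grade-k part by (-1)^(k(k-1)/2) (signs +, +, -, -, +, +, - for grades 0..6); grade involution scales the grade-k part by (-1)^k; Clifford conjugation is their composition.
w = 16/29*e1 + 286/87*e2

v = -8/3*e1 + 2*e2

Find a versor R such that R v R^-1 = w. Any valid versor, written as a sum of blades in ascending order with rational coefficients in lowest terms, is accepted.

Equal squares first: v^2 = w^2 = 100/9. Then v + w = -184/87*e1 + 460/87*e2 is a versor taking v to w, provided it is invertible.
Answer: -184/87*e1 + 460/87*e2


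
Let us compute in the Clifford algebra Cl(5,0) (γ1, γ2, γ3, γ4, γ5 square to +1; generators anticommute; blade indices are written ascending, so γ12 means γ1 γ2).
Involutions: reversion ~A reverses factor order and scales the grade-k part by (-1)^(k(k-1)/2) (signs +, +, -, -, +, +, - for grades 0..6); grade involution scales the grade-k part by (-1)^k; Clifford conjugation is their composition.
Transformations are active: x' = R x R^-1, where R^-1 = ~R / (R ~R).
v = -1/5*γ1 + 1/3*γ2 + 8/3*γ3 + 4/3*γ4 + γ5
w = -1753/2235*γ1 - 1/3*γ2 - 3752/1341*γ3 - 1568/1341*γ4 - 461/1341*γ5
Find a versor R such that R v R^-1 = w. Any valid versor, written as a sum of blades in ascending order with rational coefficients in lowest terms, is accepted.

Key observation: q(v) = q(w) = 251/25 (sandwiches preserve the norm), so R = v + w = -440/447*γ1 - 176/1341*γ3 + 220/1341*γ4 + 880/1341*γ5 works whenever it is invertible — the component of v along it is kept and (v - w)/2 reverses, sending v to w.
Answer: -440/447*γ1 - 176/1341*γ3 + 220/1341*γ4 + 880/1341*γ5


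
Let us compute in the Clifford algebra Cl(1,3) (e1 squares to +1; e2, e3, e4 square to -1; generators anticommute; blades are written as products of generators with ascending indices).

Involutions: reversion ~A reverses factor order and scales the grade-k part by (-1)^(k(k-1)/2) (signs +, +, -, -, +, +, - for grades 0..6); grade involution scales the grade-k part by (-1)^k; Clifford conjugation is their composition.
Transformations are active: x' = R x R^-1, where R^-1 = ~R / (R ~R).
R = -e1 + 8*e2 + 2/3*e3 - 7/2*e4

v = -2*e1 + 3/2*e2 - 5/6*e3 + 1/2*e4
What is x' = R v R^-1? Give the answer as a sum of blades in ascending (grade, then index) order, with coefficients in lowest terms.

~R = -e1 + 8*e2 + 2/3*e3 - 7/2*e4, and R ~R = -2725/36, so R^-1 = ~R / (-2725/36).
R v = -277/36 + 29/2*e1 e2 + 13/6*e1 e3 - 15/2*e1 e4 - 23/3*e2 e3 + 37/4*e2 e4 - 31/12*e3 e4
Answer: 4896/2725*e1 + 689/5450*e2 + 15841/16350*e3 - 6603/5450*e4


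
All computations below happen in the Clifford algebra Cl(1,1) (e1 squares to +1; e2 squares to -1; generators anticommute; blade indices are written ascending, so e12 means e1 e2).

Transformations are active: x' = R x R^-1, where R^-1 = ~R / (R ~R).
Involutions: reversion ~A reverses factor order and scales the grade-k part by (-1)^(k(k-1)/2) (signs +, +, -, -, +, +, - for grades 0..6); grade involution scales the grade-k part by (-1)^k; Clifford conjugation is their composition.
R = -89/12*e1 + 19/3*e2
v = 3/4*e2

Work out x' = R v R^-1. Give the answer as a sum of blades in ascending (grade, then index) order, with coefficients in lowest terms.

~R = -89/12*e1 + 19/3*e2, and R ~R = 715/48, so R^-1 = ~R / (715/48).
R v = -19/4 - 89/16*e12
Answer: 3382/715*e1 - 13697/2860*e2


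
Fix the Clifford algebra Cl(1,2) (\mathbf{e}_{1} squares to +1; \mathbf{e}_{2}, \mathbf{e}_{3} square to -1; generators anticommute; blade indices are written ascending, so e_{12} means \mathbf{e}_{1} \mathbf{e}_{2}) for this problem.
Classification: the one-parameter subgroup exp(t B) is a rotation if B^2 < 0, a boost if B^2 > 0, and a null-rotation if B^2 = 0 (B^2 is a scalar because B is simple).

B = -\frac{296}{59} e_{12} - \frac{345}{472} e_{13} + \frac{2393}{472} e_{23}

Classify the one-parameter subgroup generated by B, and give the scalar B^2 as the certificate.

B^2 term by term: the squares give (-\frac{296}{59})^2*(e_{12})^2 + (-\frac{345}{472})^2*(e_{13})^2 + (\frac{2393}{472})^2*(e_{23})^2 = \frac{87616}{3481}*(+1) + \frac{119025}{222784}*(+1) + \frac{5726449}{222784}*(-1) = 0 (each basis 2-blade squares to minus the product of its generators' squares); cross terms between blades sharing an index anticommute and cancel. So B^2 = 0.
Answer: null-rotation, certificate B^2 = 0. Note: conjugating B changes its blade decomposition but never the scalar B^2 = 0, whose sign settles the classification.


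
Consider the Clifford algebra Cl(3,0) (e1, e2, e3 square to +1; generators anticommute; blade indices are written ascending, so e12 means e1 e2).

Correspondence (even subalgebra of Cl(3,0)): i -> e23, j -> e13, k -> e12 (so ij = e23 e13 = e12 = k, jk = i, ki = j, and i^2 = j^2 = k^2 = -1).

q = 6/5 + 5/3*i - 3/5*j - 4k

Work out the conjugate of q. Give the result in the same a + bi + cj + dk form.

In blades: q = 6/5 - 4*e12 - 3/5*e13 + 5/3*e23.
Quaternion conjugation is reversion on the even subalgebra: the scalar is fixed and every grade-2 blade flips sign, giving 6/5 + 4*e12 + 3/5*e13 - 5/3*e23; translating back:
Answer: 6/5 - 5/3*i + 3/5*j + 4k


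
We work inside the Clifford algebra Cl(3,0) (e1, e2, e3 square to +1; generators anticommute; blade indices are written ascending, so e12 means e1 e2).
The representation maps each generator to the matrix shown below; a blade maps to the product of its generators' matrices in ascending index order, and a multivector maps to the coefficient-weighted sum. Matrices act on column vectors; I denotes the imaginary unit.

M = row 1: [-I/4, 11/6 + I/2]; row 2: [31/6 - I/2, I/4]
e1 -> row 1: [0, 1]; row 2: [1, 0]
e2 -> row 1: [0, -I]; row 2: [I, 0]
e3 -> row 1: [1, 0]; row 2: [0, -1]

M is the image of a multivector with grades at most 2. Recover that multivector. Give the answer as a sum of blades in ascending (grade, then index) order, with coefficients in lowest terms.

Method: 1, rho(e1), rho(e2), rho(e3) form a trace-orthogonal basis of the 2x2 complex matrices (tr(X Y) = 2 if X = Y, else 0), so M = m0*1 + m1*rho(e1) + m2*rho(e2) + m3*rho(e3) with m0 = tr(M)/2 = 0, m1 = tr(M rho(e1))/2 = 7/2, m2 = tr(M rho(e2))/2 = -1/2 - 5*I/3, m3 = tr(M rho(e3))/2 = -I/4.
Multiplying table entries, the bivector images are rho(e12) = I*rho(e3), rho(e13) = -I*rho(e2), rho(e23) = I*rho(e1); with real blade coefficients the real parts of m0..m3 are the coefficients of 1, e1, e2, e3 and the imaginary parts give the bivectors (e23: Im m1, e13: -Im m2, e12: Im m3).
Answer: 7/2*e1 - 1/2*e2 - 1/4*e12 + 5/3*e13


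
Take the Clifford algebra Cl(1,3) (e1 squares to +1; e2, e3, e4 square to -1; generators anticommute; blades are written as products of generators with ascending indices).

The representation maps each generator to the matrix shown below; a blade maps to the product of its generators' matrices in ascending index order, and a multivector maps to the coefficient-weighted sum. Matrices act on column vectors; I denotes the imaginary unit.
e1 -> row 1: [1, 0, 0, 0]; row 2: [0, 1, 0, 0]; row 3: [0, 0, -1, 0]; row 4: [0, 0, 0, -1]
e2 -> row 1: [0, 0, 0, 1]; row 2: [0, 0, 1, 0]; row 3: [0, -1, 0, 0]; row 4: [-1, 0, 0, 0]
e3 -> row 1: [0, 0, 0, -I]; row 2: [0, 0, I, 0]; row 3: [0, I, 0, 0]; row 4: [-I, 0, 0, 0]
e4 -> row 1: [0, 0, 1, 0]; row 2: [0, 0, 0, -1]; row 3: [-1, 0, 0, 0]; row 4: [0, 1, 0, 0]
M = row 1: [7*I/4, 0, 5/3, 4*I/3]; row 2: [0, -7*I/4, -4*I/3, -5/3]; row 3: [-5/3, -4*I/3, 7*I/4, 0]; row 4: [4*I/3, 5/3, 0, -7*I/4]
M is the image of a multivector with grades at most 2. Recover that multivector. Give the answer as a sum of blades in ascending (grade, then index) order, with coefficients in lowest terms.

Method: the blade images are trace-orthogonal — tr(rho(e_A) rho(e_B)^-1) = 4 if A = B and 0 otherwise — and rho(e_A)^-1 = (e_A)^2 * rho(e_A) with (e_A)^2 = +1 or -1, so the coefficient of e_A in the preimage is (e_A)^2 * tr(M rho(e_A))/4.
Nonzero projections over blades of grade <= 2: e3: (e3)^2 = -1, tr(M rho(e3)) = 16/3, coefficient -4/3; e4: (e4)^2 = -1, tr(M rho(e4)) = -20/3, coefficient 5/3; e2 e3: (e2 e3)^2 = -1, tr(M rho(e2 e3)) = 7, coefficient -7/4. Every other blade of grade <= 2 projects to 0.
Answer: -4/3*e3 + 5/3*e4 - 7/4*e2 e3


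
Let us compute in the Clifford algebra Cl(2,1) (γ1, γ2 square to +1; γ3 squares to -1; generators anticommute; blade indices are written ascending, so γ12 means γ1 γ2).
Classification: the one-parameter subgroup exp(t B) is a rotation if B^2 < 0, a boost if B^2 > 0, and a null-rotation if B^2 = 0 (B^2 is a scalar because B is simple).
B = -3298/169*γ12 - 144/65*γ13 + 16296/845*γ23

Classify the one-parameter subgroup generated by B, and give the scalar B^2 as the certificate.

B^2 term by term: the squares give (-3298/169)^2*(γ12)^2 + (-144/65)^2*(γ13)^2 + (16296/845)^2*(γ23)^2 = 10876804/28561*(-1) + 20736/4225*(+1) + 265559616/714025*(+1) = -4 (each basis 2-blade squares to minus the product of its generators' squares); cross terms between blades sharing an index anticommute and cancel. So B^2 = -4.
Answer: rotation, certificate B^2 = -4. Check the certificate: B^2 = -4, and that sign is decisive whatever form B takes.


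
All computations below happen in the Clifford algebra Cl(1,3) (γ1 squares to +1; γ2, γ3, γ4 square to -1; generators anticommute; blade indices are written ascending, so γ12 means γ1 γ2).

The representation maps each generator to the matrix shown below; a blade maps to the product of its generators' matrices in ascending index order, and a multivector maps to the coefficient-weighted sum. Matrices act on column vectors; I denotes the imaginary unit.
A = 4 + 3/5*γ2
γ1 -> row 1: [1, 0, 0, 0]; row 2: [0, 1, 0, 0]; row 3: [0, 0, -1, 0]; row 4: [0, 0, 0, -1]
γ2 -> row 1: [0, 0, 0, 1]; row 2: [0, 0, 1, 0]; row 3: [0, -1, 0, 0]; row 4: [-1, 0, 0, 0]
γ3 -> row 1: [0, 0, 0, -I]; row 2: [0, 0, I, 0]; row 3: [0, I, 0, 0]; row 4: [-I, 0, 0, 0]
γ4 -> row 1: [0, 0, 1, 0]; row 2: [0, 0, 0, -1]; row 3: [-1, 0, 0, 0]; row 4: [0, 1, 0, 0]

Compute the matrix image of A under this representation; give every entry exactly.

M = (4)*1 + (3/5)*rho(γ2), summed entrywise (1 is the identity matrix):
Answer: row 1: [4, 0, 0, 3/5]; row 2: [0, 4, 3/5, 0]; row 3: [0, -3/5, 4, 0]; row 4: [-3/5, 0, 0, 4]


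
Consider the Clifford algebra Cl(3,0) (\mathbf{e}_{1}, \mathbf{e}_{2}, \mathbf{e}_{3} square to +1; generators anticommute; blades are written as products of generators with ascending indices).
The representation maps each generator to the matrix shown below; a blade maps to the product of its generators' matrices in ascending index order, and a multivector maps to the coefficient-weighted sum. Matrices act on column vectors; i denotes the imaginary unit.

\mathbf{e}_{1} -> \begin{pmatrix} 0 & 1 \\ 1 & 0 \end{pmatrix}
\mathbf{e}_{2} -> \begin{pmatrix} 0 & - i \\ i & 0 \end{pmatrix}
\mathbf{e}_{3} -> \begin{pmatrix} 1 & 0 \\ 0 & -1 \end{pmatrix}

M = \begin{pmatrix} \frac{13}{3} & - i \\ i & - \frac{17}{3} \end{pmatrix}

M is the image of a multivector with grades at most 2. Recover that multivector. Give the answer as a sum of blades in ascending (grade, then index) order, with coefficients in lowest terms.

Method: 1, rho(e_{1}), rho(e_{2}), rho(e_{3}) form a trace-orthogonal basis of the 2x2 complex matrices (tr(X Y) = 2 if X = Y, else 0), so M = m0*1 + m1*rho(e_{1}) + m2*rho(e_{2}) + m3*rho(e_{3}) with m0 = tr(M)/2 = - \frac{2}{3}, m1 = tr(M rho(e_{1}))/2 = 0, m2 = tr(M rho(e_{2}))/2 = 1, m3 = tr(M rho(e_{3}))/2 = 5.
Multiplying table entries, the bivector images are rho(e_{1} e_{2}) = i*rho(e_{3}), rho(e_{1} e_{3}) = -i*rho(e_{2}), rho(e_{2} e_{3}) = i*rho(e_{1}); with real blade coefficients the real parts of m0..m3 are the coefficients of 1, e_{1}, e_{2}, e_{3} and the imaginary parts give the bivectors (e_{2} e_{3}: Im m1, e_{1} e_{3}: -Im m2, e_{1} e_{2}: Im m3).
Answer: -\frac{2}{3} + e_{2} + 5 e_{3}


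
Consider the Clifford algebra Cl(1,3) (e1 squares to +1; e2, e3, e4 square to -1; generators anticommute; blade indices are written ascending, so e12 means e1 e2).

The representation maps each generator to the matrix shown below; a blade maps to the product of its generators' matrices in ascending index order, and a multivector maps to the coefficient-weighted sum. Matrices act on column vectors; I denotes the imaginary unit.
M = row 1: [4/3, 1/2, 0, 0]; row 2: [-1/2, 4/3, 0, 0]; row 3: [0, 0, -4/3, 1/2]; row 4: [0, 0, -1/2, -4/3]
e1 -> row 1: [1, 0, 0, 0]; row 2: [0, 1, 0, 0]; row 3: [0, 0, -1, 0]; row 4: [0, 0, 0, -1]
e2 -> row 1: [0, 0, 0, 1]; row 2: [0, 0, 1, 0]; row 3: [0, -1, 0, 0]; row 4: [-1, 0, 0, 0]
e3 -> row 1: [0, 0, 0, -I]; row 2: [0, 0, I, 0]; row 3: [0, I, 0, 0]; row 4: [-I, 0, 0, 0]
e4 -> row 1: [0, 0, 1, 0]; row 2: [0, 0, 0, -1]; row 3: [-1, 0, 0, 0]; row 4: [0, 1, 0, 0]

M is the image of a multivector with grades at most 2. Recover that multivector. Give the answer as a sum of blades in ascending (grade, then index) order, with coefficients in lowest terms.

Method: the blade images are trace-orthogonal — tr(rho(e_A) rho(e_B)^-1) = 4 if A = B and 0 otherwise — and rho(e_A)^-1 = (e_A)^2 * rho(e_A) with (e_A)^2 = +1 or -1, so the coefficient of e_A in the preimage is (e_A)^2 * tr(M rho(e_A))/4.
Nonzero projections over blades of grade <= 2: e1: (e1)^2 = +1, tr(M rho(e1)) = 16/3, coefficient 4/3; e24: (e24)^2 = -1, tr(M rho(e24)) = -2, coefficient 1/2. Every other blade of grade <= 2 projects to 0.
Answer: 4/3*e1 + 1/2*e24


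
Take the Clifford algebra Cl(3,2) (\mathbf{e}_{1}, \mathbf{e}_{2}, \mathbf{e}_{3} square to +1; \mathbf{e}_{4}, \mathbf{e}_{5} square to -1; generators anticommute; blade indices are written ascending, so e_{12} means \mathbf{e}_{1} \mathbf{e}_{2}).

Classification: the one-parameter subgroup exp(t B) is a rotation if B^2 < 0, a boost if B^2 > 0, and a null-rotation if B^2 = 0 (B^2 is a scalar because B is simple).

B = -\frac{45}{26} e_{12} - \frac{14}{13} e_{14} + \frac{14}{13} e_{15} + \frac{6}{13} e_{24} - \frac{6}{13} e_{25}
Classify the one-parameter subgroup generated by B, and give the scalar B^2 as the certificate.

B^2 term by term: the squares give (-\frac{45}{26})^2*(e_{12})^2 + (-\frac{14}{13})^2*(e_{14})^2 + (\frac{14}{13})^2*(e_{15})^2 + (\frac{6}{13})^2*(e_{24})^2 + (-\frac{6}{13})^2*(e_{25})^2 = \frac{2025}{676}*(-1) + \frac{196}{169}*(+1) + \frac{196}{169}*(+1) + \frac{36}{169}*(+1) + \frac{36}{169}*(+1) = -\frac{1}{4} (each basis 2-blade squares to minus the product of its generators' squares); cross terms between blades sharing an index anticommute and cancel; the commuting (index-disjoint) pairs give grade-4 terms 2*c*c'*(blade product), which cancel blade by blade — e_{1245}: -\frac{168}{169} + \frac{168}{169} = 0 — confirming B is simple. So B^2 = -\frac{1}{4}.
Answer: rotation, certificate B^2 = -\frac{1}{4}. The class reads off the invariant scalar -\frac{1}{4} directly.


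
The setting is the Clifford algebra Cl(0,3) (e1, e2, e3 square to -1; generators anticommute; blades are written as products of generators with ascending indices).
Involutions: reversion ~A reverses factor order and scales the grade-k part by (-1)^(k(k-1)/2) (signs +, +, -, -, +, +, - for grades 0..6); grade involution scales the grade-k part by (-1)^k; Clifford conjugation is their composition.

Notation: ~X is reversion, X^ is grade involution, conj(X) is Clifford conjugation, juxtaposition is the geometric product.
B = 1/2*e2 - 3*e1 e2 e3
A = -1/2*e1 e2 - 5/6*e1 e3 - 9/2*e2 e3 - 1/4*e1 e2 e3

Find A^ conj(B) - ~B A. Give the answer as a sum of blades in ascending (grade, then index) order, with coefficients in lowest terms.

first term: -3/4 - 55/4*e1 + 5/2*e2 + 3/4*e3 - 1/8*e1 e3 - 5/12*e1 e2 e3
second term: -3/4 + 53/4*e1 - 5/2*e2 + 15/4*e3 - 1/8*e1 e3 + 5/12*e1 e2 e3
Answer: -27*e1 + 5*e2 - 3*e3 - 5/6*e1 e2 e3


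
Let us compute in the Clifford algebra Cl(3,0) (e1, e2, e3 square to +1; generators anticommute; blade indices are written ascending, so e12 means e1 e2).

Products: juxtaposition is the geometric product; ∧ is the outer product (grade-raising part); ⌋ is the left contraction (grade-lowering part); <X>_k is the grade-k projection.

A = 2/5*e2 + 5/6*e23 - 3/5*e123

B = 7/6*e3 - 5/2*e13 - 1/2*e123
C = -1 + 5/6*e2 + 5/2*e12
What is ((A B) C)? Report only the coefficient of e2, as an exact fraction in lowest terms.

step 1: -3/10 + 5/12*e1 + 89/36*e2 - 167/60*e12 + 1/5*e13 + 7/15*e23 + e123
step 2: 1258/135 - 107/12*e1 - 121/72*e2 - 26/9*e3 + 857/360*e12 - 11/5*e13 + 1/30*e23 - 7/6*e123
Answer: -121/72


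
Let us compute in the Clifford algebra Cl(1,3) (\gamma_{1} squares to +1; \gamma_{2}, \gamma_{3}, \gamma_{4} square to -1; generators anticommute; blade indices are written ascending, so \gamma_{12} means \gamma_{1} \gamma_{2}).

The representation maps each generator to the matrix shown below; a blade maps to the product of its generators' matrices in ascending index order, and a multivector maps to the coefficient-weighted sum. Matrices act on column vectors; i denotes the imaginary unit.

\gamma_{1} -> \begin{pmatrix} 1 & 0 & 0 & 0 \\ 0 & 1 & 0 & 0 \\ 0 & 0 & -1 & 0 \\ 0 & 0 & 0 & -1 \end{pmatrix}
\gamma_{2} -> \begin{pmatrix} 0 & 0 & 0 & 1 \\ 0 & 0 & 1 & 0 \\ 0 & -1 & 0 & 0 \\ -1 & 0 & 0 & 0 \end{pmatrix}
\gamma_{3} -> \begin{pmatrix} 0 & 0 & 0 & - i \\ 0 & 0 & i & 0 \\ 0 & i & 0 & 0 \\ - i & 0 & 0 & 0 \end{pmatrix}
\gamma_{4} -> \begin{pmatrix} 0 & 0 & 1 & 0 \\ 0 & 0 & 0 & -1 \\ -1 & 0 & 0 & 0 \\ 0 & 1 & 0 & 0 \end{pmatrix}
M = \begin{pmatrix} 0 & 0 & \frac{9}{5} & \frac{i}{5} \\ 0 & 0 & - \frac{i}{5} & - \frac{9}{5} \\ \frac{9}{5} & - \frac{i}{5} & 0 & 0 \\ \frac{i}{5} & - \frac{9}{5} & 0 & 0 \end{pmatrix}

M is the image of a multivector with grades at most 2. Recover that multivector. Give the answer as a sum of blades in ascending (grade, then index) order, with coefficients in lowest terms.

Method: the blade images are trace-orthogonal — tr(rho(e_A) rho(e_B)^-1) = 4 if A = B and 0 otherwise — and rho(e_A)^-1 = (e_A)^2 * rho(e_A) with (e_A)^2 = +1 or -1, so the coefficient of e_A in the preimage is (e_A)^2 * tr(M rho(e_A))/4.
Nonzero projections over blades of grade <= 2: \gamma_{3}: (\gamma_{3})^2 = -1, tr(M rho(\gamma_{3})) = \frac{4}{5}, coefficient -\frac{1}{5}; \gamma_{14}: (\gamma_{14})^2 = +1, tr(M rho(\gamma_{14})) = \frac{36}{5}, coefficient \frac{9}{5}. Every other blade of grade <= 2 projects to 0.
Answer: -\frac{1}{5} \gamma_{3} + \frac{9}{5} \gamma_{14}


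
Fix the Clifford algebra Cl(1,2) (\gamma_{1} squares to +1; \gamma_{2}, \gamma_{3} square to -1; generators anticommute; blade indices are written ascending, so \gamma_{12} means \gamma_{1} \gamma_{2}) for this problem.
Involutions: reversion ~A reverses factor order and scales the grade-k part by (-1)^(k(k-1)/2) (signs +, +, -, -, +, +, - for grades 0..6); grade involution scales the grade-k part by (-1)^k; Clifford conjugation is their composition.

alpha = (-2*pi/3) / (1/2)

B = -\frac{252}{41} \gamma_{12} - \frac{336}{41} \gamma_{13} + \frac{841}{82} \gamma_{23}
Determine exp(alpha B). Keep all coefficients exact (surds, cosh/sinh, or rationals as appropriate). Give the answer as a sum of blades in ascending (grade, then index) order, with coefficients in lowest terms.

B^2 term by term: the squares give (-\frac{252}{41})^2*(\gamma_{12})^2 + (-\frac{336}{41})^2*(\gamma_{13})^2 + (\frac{841}{82})^2*(\gamma_{23})^2 = \frac{63504}{1681}*(+1) + \frac{112896}{1681}*(+1) + \frac{707281}{6724}*(-1) = -\frac{1}{4} (each basis 2-blade squares to minus the product of its generators' squares); cross terms between blades sharing an index anticommute and cancel. So B^2 = -\frac{1}{4}.
B^2 = -\frac{1}{4} — B^2 < 0, so the exponential closes trigonometrically: l = \frac{1}{2}, alpha*l = - \frac{2 \pi}{3}, so exp(alpha B) = cos(- \frac{2 \pi}{3}) + (sin(- \frac{2 \pi}{3})/(\frac{1}{2}))*B = - \frac{1}{2} + (- \sqrt{3})*B.
Answer: - \frac{1}{2} + \frac{252 \sqrt{3}}{41} \gamma_{12} + \frac{336 \sqrt{3}}{41} \gamma_{13} - \frac{841 \sqrt{3}}{82} \gamma_{23}


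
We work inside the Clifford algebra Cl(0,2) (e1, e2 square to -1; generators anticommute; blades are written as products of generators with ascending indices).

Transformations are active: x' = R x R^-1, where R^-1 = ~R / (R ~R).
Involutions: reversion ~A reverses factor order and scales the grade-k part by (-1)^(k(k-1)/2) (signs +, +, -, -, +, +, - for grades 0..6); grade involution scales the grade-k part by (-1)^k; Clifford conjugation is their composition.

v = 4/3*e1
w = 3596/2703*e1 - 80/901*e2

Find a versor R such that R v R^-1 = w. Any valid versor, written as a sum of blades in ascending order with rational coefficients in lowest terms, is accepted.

Since q(v) = q(w) = -16/9, the sum R = v + w = 2400/901*e1 - 80/901*e2 does the job whenever invertible.
Answer: 2400/901*e1 - 80/901*e2


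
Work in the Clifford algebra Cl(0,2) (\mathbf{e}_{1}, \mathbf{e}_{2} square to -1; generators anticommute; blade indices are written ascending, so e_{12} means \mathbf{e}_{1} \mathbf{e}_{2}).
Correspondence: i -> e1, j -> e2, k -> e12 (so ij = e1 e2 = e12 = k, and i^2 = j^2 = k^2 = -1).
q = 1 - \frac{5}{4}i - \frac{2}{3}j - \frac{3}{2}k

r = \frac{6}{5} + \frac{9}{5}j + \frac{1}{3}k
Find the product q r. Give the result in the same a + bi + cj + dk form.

In blades: q = 1 - \frac{5}{4} e_{1} - \frac{2}{3} e_{2} - \frac{3}{2} e_{12}, r = \frac{6}{5} + \frac{9}{5} e_{2} + \frac{1}{3} e_{12}.
Distribute q over r term by term (generator squares from the signature, products reordered to ascending indices): (1)*r = \frac{6}{5} + \frac{9}{5} e_{2} + \frac{1}{3} e_{12}; (-\frac{5}{4} e_{1})*r = -\frac{3}{2} e_{1} + \frac{5}{12} e_{2} - \frac{9}{4} e_{12}; (-\frac{2}{3} e_{2})*r = \frac{6}{5} - \frac{2}{9} e_{1} - \frac{4}{5} e_{2}; (-\frac{3}{2} e_{12})*r = \frac{1}{2} + \frac{27}{10} e_{1} - \frac{9}{5} e_{12}.
Sum: \frac{29}{10} + \frac{44}{45} e_{1} + \frac{17}{12} e_{2} - \frac{223}{60} e_{12}; translating back through the correspondence:
Answer: \frac{29}{10} + \frac{44}{45}i + \frac{17}{12}j - \frac{223}{60}k


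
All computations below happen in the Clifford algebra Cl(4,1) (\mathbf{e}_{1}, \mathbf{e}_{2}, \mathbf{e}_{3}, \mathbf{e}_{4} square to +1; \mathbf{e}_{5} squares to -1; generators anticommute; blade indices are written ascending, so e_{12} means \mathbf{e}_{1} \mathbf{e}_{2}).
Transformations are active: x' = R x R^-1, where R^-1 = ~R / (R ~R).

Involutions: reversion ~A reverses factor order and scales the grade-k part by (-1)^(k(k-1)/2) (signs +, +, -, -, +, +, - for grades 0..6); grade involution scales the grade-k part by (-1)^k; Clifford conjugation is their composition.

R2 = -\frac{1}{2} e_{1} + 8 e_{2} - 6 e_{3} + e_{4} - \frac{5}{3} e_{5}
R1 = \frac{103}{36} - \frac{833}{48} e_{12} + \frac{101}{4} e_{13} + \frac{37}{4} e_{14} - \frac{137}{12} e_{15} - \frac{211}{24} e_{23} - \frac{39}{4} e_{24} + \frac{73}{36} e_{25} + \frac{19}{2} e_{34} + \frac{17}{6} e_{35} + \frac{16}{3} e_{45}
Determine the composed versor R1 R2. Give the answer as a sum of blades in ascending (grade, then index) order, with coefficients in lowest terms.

Distribute over the terms of R2 (each basis-blade product reordered to ascending indices, repeated generators contracted through their squares):
R1 (-\frac{1}{2} e_{1}) = -\frac{103}{72} e_{1} - \frac{833}{96} e_{2} + \frac{101}{8} e_{3} + \frac{37}{8} e_{4} - \frac{137}{24} e_{5} + \frac{211}{48} e_{123} + \frac{39}{8} e_{124} - \frac{73}{72} e_{125} - \frac{19}{4} e_{134} - \frac{17}{12} e_{135} - \frac{8}{3} e_{145}
R1 (8 e_{2}) = -\frac{833}{6} e_{1} + \frac{206}{9} e_{2} + \frac{211}{3} e_{3} + 78 e_{4} - \frac{146}{9} e_{5} - 202 e_{123} - 74 e_{124} + \frac{274}{3} e_{125} + 76 e_{234} + \frac{68}{3} e_{235} + \frac{128}{3} e_{245}
R1 (-6 e_{3}) = -\frac{303}{2} e_{1} + \frac{211}{4} e_{2} - \frac{103}{6} e_{3} + 57 e_{4} + 17 e_{5} + \frac{833}{8} e_{123} + \frac{111}{2} e_{134} - \frac{137}{2} e_{135} - \frac{117}{2} e_{234} + \frac{73}{6} e_{235} - 32 e_{345}
R1 (e_{4}) = \frac{37}{4} e_{1} - \frac{39}{4} e_{2} + \frac{19}{2} e_{3} + \frac{103}{36} e_{4} - \frac{16}{3} e_{5} - \frac{833}{48} e_{124} + \frac{101}{4} e_{134} + \frac{137}{12} e_{145} - \frac{211}{24} e_{234} - \frac{73}{36} e_{245} - \frac{17}{6} e_{345}
R1 (-\frac{5}{3} e_{5}) = -\frac{685}{36} e_{1} + \frac{365}{108} e_{2} + \frac{85}{18} e_{3} + \frac{80}{9} e_{4} - \frac{515}{108} e_{5} + \frac{4165}{144} e_{125} - \frac{505}{12} e_{135} - \frac{185}{12} e_{145} + \frac{1055}{72} e_{235} + \frac{65}{4} e_{245} - \frac{95}{6} e_{345}
Summing the partial products and collecting blades:
Answer: -\frac{7237}{24} e_{1} + \frac{52351}{864} e_{2} + \frac{5761}{72} e_{3} + \frac{1211}{8} e_{4} - \frac{3247}{216} e_{5} - \frac{4487}{48} e_{123} - \frac{4151}{48} e_{124} + \frac{17171}{144} e_{125} + 76 e_{134} - 112 e_{135} - \frac{20}{3} e_{145} + \frac{209}{24} e_{234} + \frac{3563}{72} e_{235} + \frac{512}{9} e_{245} - \frac{152}{3} e_{345}


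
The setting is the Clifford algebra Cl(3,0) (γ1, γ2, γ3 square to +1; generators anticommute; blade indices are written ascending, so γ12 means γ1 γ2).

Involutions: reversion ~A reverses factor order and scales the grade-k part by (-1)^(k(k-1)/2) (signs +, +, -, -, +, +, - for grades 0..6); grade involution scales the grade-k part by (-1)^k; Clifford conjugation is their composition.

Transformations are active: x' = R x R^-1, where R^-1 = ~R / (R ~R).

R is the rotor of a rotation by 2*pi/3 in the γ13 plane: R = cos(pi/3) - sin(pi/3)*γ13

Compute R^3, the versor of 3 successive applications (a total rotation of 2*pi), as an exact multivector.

The rotor phase is half the rotation angle and phases add under composition, so 3 steps in the γ13 plane accumulate phase 3*(pi/3) = pi: R^3 = cos(pi) - sin(pi)*γ13.
cos(pi) = -1 and sin(pi) = 0, so R^3 = -1. The total rotation 2*pi is 1 full turn, so every vector returns to itself, yet the rotor is -1, on the OTHER sheet of the double cover (an odd number of 2*pi turns).
Answer: -1


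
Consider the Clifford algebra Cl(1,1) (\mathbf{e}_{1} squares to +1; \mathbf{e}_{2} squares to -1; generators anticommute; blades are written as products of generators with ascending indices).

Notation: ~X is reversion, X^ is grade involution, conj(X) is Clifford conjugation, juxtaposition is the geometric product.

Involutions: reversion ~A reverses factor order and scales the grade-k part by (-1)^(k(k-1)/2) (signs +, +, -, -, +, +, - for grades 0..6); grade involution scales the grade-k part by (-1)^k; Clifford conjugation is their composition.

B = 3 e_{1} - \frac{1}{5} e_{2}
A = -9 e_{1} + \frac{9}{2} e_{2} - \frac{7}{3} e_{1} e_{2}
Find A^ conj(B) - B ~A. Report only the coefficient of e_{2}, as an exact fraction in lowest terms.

first term: -\frac{261}{10} + \frac{7}{15} e_{1} - 7 e_{2} - \frac{117}{10} e_{1} e_{2}
second term: -\frac{261}{10} - \frac{7}{15} e_{1} + 7 e_{2} + \frac{117}{10} e_{1} e_{2}
Answer: -14


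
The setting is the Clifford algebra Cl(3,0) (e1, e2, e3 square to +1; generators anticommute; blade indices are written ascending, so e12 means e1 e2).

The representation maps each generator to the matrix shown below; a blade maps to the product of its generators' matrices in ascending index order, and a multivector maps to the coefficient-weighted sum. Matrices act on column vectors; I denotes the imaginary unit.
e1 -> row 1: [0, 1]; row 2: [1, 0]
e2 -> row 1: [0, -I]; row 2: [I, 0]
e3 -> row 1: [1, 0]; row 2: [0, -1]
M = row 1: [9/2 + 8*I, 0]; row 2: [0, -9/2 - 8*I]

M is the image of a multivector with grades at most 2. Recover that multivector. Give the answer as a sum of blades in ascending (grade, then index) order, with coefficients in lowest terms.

Method: 1, rho(e1), rho(e2), rho(e3) form a trace-orthogonal basis of the 2x2 complex matrices (tr(X Y) = 2 if X = Y, else 0), so M = m0*1 + m1*rho(e1) + m2*rho(e2) + m3*rho(e3) with m0 = tr(M)/2 = 0, m1 = tr(M rho(e1))/2 = 0, m2 = tr(M rho(e2))/2 = 0, m3 = tr(M rho(e3))/2 = 9/2 + 8*I.
Multiplying table entries, the bivector images are rho(e12) = I*rho(e3), rho(e13) = -I*rho(e2), rho(e23) = I*rho(e1); with real blade coefficients the real parts of m0..m3 are the coefficients of 1, e1, e2, e3 and the imaginary parts give the bivectors (e23: Im m1, e13: -Im m2, e12: Im m3).
Answer: 9/2*e3 + 8*e12


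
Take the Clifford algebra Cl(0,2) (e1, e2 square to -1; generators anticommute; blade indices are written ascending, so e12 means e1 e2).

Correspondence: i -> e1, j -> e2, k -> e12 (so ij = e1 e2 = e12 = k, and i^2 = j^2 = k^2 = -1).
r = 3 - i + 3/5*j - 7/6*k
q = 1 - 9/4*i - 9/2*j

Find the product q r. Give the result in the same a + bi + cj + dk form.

In blades: q = 1 - 9/4*e1 - 9/2*e2, r = 3 - e1 + 3/5*e2 - 7/6*e12.
Distribute q over r term by term (generator squares from the signature, products reordered to ascending indices): (1)*r = 3 - e1 + 3/5*e2 - 7/6*e12; (-9/4*e1)*r = -9/4 - 27/4*e1 - 21/8*e2 - 27/20*e12; (-9/2*e2)*r = 27/10 + 21/4*e1 - 27/2*e2 - 9/2*e12.
Sum: 69/20 - 5/2*e1 - 621/40*e2 - 421/60*e12; translating back through the correspondence:
Answer: 69/20 - 5/2*i - 621/40*j - 421/60*k


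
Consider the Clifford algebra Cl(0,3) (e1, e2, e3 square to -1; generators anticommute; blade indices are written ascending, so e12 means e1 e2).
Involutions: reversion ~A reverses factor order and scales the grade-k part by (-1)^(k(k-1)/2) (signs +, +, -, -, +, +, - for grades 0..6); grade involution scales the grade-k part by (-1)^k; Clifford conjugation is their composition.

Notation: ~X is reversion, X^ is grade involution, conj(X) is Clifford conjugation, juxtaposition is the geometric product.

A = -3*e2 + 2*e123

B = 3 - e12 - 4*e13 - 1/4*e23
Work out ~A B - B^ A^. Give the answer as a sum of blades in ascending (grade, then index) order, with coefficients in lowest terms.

first term: 5/2*e1 - e2 - 11/4*e3 - 18*e123
second term: 5/2*e1 + 17*e2 - 11/4*e3 + 6*e123
Answer: -18*e2 - 24*e123
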